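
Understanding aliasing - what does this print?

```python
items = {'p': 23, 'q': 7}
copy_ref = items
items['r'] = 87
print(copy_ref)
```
{'p': 23, 'q': 7, 'r': 87}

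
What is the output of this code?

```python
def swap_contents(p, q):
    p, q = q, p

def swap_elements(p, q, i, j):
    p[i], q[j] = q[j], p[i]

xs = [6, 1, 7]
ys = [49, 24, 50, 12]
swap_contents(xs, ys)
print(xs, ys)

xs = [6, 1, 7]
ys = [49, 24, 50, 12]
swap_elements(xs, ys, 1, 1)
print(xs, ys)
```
[6, 1, 7] [49, 24, 50, 12]
[6, 24, 7] [49, 1, 50, 12]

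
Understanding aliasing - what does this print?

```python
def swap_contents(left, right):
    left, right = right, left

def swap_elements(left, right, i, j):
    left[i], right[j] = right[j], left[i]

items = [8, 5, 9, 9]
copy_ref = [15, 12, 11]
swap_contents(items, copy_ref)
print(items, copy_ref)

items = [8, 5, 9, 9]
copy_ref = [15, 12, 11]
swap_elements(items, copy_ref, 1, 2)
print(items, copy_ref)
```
[8, 5, 9, 9] [15, 12, 11]
[8, 11, 9, 9] [15, 12, 5]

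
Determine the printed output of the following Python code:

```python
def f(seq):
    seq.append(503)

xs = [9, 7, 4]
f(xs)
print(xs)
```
[9, 7, 4, 503]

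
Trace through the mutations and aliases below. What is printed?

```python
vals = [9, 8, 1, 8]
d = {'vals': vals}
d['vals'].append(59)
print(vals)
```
[9, 8, 1, 8, 59]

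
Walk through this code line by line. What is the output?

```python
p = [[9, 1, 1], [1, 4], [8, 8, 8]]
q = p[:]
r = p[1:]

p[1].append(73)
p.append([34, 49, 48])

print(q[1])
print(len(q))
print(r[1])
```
[1, 4, 73]
3
[8, 8, 8]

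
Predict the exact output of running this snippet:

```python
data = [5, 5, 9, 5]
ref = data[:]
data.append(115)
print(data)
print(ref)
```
[5, 5, 9, 5, 115]
[5, 5, 9, 5]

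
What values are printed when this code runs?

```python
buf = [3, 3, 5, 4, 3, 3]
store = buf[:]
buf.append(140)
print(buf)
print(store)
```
[3, 3, 5, 4, 3, 3, 140]
[3, 3, 5, 4, 3, 3]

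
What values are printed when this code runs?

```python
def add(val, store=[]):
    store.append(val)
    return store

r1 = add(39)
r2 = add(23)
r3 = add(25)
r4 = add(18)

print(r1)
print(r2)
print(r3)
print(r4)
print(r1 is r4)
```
[39, 23, 25, 18]
[39, 23, 25, 18]
[39, 23, 25, 18]
[39, 23, 25, 18]
True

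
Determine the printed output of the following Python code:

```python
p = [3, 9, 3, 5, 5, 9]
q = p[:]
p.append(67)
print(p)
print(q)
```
[3, 9, 3, 5, 5, 9, 67]
[3, 9, 3, 5, 5, 9]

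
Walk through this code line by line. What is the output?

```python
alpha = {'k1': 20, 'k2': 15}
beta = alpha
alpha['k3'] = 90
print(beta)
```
{'k1': 20, 'k2': 15, 'k3': 90}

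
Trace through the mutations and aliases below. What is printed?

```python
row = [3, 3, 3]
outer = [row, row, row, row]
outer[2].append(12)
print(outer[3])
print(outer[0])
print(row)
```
[3, 3, 3, 12]
[3, 3, 3, 12]
[3, 3, 3, 12]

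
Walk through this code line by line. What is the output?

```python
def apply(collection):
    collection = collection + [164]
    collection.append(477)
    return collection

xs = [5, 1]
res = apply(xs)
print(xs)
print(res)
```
[5, 1]
[5, 1, 164, 477]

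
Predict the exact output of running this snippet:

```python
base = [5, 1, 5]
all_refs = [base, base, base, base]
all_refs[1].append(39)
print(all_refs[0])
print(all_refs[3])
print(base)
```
[5, 1, 5, 39]
[5, 1, 5, 39]
[5, 1, 5, 39]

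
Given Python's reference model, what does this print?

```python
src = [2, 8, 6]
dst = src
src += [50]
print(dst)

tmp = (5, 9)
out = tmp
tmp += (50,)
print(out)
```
[2, 8, 6, 50]
(5, 9)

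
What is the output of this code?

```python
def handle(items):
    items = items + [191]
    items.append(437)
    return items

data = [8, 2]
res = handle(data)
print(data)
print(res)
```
[8, 2]
[8, 2, 191, 437]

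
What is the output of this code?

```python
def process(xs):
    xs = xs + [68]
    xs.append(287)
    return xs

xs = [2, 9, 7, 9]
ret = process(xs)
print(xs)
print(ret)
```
[2, 9, 7, 9]
[2, 9, 7, 9, 68, 287]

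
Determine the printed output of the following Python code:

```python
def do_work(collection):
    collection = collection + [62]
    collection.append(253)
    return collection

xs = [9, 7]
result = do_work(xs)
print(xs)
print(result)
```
[9, 7]
[9, 7, 62, 253]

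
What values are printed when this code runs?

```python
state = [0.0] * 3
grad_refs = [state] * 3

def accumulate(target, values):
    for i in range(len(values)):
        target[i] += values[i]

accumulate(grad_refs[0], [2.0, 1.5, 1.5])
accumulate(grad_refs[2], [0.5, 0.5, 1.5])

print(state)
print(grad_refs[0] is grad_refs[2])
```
[2.5, 2.0, 3.0]
True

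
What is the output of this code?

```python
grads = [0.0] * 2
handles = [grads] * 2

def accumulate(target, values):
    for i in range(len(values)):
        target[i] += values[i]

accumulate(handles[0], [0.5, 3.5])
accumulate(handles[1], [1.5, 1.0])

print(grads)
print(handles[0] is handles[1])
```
[2.0, 4.5]
True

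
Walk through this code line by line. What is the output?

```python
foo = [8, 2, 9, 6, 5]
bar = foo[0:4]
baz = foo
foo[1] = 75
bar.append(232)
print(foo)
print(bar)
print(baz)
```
[8, 75, 9, 6, 5]
[8, 2, 9, 6, 232]
[8, 75, 9, 6, 5]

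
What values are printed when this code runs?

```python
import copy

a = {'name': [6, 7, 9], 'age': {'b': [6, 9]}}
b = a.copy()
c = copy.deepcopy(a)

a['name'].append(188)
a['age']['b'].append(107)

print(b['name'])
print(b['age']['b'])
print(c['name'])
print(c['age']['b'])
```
[6, 7, 9, 188]
[6, 9, 107]
[6, 7, 9]
[6, 9]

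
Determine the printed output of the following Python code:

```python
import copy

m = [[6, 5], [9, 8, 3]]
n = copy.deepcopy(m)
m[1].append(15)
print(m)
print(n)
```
[[6, 5], [9, 8, 3, 15]]
[[6, 5], [9, 8, 3]]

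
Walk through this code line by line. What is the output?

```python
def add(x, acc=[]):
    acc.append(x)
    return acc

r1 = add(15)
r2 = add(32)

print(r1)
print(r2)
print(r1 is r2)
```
[15, 32]
[15, 32]
True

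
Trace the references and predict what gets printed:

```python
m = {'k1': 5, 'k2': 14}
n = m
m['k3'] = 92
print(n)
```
{'k1': 5, 'k2': 14, 'k3': 92}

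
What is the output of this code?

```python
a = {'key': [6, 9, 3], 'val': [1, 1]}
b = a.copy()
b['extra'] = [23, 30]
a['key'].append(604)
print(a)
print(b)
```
{'key': [6, 9, 3, 604], 'val': [1, 1]}
{'key': [6, 9, 3, 604], 'val': [1, 1], 'extra': [23, 30]}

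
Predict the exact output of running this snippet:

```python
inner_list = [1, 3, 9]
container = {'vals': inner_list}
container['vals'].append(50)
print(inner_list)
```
[1, 3, 9, 50]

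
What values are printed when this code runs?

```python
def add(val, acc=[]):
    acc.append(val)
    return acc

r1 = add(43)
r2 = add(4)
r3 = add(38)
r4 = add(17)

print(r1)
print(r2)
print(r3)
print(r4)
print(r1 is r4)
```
[43, 4, 38, 17]
[43, 4, 38, 17]
[43, 4, 38, 17]
[43, 4, 38, 17]
True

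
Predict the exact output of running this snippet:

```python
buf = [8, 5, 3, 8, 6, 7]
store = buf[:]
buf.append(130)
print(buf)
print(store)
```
[8, 5, 3, 8, 6, 7, 130]
[8, 5, 3, 8, 6, 7]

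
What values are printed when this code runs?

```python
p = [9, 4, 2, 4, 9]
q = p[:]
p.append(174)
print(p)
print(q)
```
[9, 4, 2, 4, 9, 174]
[9, 4, 2, 4, 9]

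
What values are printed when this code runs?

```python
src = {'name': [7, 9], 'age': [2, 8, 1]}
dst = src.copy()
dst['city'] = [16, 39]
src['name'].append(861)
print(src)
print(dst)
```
{'name': [7, 9, 861], 'age': [2, 8, 1]}
{'name': [7, 9, 861], 'age': [2, 8, 1], 'city': [16, 39]}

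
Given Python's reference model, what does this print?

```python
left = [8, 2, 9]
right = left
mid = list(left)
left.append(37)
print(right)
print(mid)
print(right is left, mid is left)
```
[8, 2, 9, 37]
[8, 2, 9]
True False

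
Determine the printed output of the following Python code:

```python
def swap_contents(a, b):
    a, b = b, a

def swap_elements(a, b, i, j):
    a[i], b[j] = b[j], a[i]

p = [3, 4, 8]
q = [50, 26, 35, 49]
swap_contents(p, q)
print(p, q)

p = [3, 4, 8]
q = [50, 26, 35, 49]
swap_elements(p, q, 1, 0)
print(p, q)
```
[3, 4, 8] [50, 26, 35, 49]
[3, 50, 8] [4, 26, 35, 49]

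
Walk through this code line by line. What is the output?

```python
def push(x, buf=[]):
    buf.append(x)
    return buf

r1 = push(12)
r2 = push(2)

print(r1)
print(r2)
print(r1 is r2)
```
[12, 2]
[12, 2]
True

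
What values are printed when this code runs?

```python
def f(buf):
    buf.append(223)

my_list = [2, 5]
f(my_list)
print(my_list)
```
[2, 5, 223]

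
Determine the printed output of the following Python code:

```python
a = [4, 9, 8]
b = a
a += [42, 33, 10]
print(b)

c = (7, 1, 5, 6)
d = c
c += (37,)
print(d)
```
[4, 9, 8, 42, 33, 10]
(7, 1, 5, 6)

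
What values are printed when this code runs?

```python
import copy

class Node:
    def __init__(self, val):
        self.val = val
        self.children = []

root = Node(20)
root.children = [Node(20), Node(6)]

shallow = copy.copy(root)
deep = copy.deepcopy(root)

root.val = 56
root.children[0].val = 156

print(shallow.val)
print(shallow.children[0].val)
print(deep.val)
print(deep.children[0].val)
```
20
156
20
20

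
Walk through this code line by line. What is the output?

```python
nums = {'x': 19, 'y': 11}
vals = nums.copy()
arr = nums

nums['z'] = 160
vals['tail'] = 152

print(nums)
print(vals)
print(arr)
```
{'x': 19, 'y': 11, 'z': 160}
{'x': 19, 'y': 11, 'tail': 152}
{'x': 19, 'y': 11, 'z': 160}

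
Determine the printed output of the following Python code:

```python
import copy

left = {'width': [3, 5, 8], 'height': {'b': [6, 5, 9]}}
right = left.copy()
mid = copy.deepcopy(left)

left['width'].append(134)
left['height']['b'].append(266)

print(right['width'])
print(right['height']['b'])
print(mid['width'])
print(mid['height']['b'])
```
[3, 5, 8, 134]
[6, 5, 9, 266]
[3, 5, 8]
[6, 5, 9]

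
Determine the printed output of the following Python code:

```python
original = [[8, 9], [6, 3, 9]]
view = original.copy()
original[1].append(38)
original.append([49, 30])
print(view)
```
[[8, 9], [6, 3, 9, 38]]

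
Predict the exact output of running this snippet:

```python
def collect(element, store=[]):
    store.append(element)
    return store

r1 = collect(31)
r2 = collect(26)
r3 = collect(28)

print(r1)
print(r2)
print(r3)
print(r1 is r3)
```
[31, 26, 28]
[31, 26, 28]
[31, 26, 28]
True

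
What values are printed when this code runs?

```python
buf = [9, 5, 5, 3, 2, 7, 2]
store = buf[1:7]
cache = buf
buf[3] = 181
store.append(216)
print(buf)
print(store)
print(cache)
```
[9, 5, 5, 181, 2, 7, 2]
[5, 5, 3, 2, 7, 2, 216]
[9, 5, 5, 181, 2, 7, 2]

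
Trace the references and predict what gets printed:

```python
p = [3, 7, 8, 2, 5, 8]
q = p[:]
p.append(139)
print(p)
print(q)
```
[3, 7, 8, 2, 5, 8, 139]
[3, 7, 8, 2, 5, 8]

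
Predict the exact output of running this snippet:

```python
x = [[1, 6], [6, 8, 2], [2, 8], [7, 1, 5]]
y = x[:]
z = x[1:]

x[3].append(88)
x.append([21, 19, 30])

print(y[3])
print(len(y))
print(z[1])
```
[7, 1, 5, 88]
4
[2, 8]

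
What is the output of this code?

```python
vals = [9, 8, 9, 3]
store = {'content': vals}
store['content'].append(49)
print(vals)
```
[9, 8, 9, 3, 49]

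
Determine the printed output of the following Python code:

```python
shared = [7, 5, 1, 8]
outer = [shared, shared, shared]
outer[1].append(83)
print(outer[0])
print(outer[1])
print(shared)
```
[7, 5, 1, 8, 83]
[7, 5, 1, 8, 83]
[7, 5, 1, 8, 83]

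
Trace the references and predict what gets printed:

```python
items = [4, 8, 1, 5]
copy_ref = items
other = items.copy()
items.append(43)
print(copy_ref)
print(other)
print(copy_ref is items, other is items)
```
[4, 8, 1, 5, 43]
[4, 8, 1, 5]
True False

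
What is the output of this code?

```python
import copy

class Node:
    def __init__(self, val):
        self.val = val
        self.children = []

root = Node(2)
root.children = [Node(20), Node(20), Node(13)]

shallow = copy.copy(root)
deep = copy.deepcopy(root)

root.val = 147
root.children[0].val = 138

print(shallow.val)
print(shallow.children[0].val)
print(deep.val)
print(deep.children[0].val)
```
2
138
2
20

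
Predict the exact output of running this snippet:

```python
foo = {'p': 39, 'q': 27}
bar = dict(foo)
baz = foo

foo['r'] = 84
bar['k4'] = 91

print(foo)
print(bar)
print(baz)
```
{'p': 39, 'q': 27, 'r': 84}
{'p': 39, 'q': 27, 'k4': 91}
{'p': 39, 'q': 27, 'r': 84}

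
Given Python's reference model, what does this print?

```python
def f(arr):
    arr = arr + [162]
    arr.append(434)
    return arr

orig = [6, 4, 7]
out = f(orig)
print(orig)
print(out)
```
[6, 4, 7]
[6, 4, 7, 162, 434]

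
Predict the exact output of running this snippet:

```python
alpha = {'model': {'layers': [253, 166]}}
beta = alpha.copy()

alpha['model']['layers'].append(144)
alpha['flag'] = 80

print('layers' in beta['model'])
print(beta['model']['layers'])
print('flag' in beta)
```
True
[253, 166, 144]
False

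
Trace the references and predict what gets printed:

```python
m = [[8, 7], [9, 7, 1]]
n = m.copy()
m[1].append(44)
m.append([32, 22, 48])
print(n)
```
[[8, 7], [9, 7, 1, 44]]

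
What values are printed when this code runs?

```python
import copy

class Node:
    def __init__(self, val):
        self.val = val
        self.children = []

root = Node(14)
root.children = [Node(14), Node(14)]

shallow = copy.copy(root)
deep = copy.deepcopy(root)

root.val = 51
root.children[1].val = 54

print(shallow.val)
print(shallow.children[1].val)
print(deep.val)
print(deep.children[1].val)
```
14
54
14
14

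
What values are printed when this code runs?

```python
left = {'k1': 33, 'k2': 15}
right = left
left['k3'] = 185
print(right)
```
{'k1': 33, 'k2': 15, 'k3': 185}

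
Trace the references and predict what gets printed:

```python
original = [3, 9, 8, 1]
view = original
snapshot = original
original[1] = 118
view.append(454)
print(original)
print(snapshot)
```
[3, 118, 8, 1, 454]
[3, 118, 8, 1, 454]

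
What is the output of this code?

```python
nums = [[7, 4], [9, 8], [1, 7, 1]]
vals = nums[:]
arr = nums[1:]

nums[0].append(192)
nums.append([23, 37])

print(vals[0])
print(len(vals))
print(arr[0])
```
[7, 4, 192]
3
[9, 8]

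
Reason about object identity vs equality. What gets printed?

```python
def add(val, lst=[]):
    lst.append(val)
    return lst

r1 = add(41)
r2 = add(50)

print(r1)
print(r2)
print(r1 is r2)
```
[41, 50]
[41, 50]
True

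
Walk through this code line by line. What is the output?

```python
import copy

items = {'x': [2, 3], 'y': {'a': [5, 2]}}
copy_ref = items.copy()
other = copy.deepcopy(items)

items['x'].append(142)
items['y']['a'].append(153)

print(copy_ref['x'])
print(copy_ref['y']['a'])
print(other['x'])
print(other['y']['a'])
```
[2, 3, 142]
[5, 2, 153]
[2, 3]
[5, 2]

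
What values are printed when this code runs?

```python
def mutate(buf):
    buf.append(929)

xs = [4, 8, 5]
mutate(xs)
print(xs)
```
[4, 8, 5, 929]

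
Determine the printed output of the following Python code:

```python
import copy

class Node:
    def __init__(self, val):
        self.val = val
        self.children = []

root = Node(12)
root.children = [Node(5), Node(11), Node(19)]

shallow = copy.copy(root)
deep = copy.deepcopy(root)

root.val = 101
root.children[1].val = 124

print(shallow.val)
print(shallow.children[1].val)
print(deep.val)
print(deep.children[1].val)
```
12
124
12
11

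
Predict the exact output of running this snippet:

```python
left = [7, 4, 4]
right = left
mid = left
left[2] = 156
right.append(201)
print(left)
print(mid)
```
[7, 4, 156, 201]
[7, 4, 156, 201]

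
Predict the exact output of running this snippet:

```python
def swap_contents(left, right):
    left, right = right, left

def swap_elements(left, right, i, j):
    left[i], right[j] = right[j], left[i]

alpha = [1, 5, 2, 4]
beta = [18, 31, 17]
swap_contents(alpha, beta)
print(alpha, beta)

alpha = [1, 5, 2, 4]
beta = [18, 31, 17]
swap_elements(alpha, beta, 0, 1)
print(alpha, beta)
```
[1, 5, 2, 4] [18, 31, 17]
[31, 5, 2, 4] [18, 1, 17]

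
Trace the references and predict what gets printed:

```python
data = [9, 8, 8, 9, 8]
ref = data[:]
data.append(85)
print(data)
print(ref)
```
[9, 8, 8, 9, 8, 85]
[9, 8, 8, 9, 8]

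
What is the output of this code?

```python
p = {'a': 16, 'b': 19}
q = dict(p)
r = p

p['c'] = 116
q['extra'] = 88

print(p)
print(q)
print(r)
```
{'a': 16, 'b': 19, 'c': 116}
{'a': 16, 'b': 19, 'extra': 88}
{'a': 16, 'b': 19, 'c': 116}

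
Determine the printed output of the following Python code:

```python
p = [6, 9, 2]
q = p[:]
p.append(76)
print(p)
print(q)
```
[6, 9, 2, 76]
[6, 9, 2]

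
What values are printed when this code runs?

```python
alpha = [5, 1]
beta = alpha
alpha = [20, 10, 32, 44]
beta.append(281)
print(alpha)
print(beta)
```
[20, 10, 32, 44]
[5, 1, 281]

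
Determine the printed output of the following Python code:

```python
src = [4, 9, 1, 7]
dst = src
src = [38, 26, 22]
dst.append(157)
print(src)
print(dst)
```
[38, 26, 22]
[4, 9, 1, 7, 157]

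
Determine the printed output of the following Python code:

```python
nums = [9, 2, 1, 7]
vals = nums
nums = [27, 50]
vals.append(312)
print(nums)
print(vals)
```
[27, 50]
[9, 2, 1, 7, 312]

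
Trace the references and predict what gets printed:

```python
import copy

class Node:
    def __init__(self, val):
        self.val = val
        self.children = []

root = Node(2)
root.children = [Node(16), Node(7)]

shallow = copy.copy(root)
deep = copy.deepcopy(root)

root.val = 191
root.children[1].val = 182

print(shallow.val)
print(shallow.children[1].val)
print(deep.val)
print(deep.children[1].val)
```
2
182
2
7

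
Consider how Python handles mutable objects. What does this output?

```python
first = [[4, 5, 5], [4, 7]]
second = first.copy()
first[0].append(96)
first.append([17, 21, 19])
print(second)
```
[[4, 5, 5, 96], [4, 7]]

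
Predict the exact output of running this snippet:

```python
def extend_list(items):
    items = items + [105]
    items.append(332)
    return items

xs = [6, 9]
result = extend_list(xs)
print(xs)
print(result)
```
[6, 9]
[6, 9, 105, 332]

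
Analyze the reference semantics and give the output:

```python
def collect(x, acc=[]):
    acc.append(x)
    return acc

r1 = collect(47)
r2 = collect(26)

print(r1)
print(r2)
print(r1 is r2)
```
[47, 26]
[47, 26]
True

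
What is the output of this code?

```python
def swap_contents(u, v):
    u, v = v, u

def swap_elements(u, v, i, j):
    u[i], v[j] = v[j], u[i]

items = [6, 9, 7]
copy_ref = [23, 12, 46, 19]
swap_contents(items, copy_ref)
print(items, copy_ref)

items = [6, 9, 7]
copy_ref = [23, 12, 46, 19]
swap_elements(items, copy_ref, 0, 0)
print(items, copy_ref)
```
[6, 9, 7] [23, 12, 46, 19]
[23, 9, 7] [6, 12, 46, 19]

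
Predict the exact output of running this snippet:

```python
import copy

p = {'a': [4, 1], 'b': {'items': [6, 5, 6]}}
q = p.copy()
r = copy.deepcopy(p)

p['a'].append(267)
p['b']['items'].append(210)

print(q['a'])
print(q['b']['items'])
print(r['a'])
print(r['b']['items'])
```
[4, 1, 267]
[6, 5, 6, 210]
[4, 1]
[6, 5, 6]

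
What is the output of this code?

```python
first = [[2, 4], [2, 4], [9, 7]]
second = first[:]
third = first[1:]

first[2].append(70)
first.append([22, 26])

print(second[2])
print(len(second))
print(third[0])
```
[9, 7, 70]
3
[2, 4]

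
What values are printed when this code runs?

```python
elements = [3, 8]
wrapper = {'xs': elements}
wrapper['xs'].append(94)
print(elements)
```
[3, 8, 94]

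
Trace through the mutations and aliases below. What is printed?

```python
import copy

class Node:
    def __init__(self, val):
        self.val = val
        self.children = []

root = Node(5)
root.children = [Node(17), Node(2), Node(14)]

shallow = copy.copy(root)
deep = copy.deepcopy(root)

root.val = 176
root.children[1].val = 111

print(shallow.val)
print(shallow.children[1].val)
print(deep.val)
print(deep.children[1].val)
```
5
111
5
2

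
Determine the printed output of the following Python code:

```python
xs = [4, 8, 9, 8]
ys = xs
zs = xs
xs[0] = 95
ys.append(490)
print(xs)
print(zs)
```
[95, 8, 9, 8, 490]
[95, 8, 9, 8, 490]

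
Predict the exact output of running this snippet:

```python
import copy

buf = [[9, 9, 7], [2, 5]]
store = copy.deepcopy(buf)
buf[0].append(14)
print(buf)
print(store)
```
[[9, 9, 7, 14], [2, 5]]
[[9, 9, 7], [2, 5]]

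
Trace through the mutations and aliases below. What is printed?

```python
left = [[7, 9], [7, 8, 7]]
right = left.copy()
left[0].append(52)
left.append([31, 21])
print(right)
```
[[7, 9, 52], [7, 8, 7]]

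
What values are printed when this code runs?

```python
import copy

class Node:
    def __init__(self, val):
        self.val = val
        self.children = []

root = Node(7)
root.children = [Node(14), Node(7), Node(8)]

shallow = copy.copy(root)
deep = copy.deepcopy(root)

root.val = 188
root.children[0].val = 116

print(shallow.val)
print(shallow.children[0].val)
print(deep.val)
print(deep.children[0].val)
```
7
116
7
14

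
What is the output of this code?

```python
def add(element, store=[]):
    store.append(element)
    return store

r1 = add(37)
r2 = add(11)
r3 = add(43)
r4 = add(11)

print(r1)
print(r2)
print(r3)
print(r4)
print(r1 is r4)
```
[37, 11, 43, 11]
[37, 11, 43, 11]
[37, 11, 43, 11]
[37, 11, 43, 11]
True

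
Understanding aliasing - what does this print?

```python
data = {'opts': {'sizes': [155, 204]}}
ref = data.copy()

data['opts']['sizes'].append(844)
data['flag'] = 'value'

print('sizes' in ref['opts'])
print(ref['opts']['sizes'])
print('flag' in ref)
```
True
[155, 204, 844]
False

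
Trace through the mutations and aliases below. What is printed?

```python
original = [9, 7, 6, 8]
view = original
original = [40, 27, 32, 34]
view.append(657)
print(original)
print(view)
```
[40, 27, 32, 34]
[9, 7, 6, 8, 657]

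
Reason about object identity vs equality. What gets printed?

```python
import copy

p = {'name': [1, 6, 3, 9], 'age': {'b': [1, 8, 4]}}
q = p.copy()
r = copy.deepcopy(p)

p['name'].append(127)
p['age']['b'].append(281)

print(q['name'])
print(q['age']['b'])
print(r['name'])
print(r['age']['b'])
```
[1, 6, 3, 9, 127]
[1, 8, 4, 281]
[1, 6, 3, 9]
[1, 8, 4]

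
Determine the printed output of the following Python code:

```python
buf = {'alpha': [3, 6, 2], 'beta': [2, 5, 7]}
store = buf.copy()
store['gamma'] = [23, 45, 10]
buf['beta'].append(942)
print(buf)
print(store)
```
{'alpha': [3, 6, 2], 'beta': [2, 5, 7, 942]}
{'alpha': [3, 6, 2], 'beta': [2, 5, 7, 942], 'gamma': [23, 45, 10]}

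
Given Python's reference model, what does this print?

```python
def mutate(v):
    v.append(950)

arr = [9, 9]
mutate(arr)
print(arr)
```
[9, 9, 950]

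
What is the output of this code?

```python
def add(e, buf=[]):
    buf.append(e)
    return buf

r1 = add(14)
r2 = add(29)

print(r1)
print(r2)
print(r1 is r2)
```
[14, 29]
[14, 29]
True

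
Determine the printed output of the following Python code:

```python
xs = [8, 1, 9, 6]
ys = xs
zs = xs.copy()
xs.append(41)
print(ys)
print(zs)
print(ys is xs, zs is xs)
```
[8, 1, 9, 6, 41]
[8, 1, 9, 6]
True False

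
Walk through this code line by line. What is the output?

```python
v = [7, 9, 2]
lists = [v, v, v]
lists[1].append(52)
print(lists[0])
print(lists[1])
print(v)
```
[7, 9, 2, 52]
[7, 9, 2, 52]
[7, 9, 2, 52]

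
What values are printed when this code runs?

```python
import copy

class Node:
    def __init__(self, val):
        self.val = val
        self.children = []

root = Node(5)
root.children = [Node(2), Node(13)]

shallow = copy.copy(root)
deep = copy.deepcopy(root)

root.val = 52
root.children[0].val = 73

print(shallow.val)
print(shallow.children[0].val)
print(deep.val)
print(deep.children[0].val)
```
5
73
5
2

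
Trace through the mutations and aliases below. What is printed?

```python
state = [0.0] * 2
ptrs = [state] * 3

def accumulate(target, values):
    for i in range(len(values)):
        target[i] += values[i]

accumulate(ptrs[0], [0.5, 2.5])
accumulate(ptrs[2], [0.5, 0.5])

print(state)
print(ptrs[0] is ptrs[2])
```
[1.0, 3.0]
True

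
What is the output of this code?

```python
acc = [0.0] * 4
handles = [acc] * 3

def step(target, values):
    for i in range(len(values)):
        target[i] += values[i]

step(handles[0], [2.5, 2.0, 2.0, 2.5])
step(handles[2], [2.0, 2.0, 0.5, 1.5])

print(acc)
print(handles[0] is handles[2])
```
[4.5, 4.0, 2.5, 4.0]
True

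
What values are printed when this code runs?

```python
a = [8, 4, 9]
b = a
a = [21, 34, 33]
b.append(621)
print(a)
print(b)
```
[21, 34, 33]
[8, 4, 9, 621]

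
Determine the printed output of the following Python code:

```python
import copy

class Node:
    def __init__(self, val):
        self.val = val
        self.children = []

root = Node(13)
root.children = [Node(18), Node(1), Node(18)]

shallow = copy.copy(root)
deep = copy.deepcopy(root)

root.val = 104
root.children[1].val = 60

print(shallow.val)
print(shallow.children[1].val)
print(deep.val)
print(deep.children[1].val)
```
13
60
13
1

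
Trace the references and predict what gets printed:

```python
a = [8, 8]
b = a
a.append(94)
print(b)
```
[8, 8, 94]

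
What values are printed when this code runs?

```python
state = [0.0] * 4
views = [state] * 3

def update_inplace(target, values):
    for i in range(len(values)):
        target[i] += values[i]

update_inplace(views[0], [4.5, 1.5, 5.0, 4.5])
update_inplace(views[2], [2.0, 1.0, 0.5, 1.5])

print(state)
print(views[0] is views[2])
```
[6.5, 2.5, 5.5, 6.0]
True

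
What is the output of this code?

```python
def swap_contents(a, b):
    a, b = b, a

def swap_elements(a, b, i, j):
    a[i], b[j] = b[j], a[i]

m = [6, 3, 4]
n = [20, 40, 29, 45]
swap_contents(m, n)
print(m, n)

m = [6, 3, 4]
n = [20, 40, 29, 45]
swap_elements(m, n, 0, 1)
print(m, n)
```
[6, 3, 4] [20, 40, 29, 45]
[40, 3, 4] [20, 6, 29, 45]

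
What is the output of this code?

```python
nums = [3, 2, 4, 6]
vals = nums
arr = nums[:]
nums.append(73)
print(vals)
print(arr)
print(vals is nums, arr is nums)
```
[3, 2, 4, 6, 73]
[3, 2, 4, 6]
True False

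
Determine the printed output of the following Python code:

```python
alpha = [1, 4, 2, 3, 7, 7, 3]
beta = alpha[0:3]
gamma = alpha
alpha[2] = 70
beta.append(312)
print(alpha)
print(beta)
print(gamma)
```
[1, 4, 70, 3, 7, 7, 3]
[1, 4, 2, 312]
[1, 4, 70, 3, 7, 7, 3]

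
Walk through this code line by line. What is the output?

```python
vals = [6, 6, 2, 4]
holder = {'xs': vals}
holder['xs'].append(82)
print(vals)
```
[6, 6, 2, 4, 82]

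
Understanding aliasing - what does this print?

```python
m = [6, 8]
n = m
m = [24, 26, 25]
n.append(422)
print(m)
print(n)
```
[24, 26, 25]
[6, 8, 422]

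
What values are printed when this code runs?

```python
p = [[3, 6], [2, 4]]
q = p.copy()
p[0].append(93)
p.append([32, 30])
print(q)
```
[[3, 6, 93], [2, 4]]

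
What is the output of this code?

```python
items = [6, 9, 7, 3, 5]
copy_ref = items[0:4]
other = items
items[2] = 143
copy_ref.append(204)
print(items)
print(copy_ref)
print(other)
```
[6, 9, 143, 3, 5]
[6, 9, 7, 3, 204]
[6, 9, 143, 3, 5]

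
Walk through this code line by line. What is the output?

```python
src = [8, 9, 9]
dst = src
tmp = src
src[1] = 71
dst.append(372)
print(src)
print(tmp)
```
[8, 71, 9, 372]
[8, 71, 9, 372]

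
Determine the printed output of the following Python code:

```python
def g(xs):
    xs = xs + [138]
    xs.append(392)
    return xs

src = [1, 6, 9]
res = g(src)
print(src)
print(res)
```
[1, 6, 9]
[1, 6, 9, 138, 392]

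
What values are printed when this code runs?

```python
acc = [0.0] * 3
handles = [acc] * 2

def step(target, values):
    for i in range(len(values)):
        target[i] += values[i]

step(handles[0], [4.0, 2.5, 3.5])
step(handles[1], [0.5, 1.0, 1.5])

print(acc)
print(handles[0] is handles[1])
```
[4.5, 3.5, 5.0]
True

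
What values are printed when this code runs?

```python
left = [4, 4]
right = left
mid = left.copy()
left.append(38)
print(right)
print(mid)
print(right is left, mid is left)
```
[4, 4, 38]
[4, 4]
True False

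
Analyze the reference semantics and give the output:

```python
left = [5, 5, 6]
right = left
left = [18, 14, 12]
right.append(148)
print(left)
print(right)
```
[18, 14, 12]
[5, 5, 6, 148]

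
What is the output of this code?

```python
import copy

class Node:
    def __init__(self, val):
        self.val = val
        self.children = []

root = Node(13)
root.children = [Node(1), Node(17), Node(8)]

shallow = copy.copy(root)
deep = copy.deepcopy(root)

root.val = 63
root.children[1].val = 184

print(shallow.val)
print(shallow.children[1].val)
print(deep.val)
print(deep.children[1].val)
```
13
184
13
17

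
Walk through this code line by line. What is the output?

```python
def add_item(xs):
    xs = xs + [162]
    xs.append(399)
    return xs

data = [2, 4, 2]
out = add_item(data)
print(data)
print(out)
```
[2, 4, 2]
[2, 4, 2, 162, 399]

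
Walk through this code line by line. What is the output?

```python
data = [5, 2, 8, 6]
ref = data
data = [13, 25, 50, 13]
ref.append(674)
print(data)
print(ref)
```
[13, 25, 50, 13]
[5, 2, 8, 6, 674]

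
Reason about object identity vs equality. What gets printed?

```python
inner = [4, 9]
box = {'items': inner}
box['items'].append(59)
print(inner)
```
[4, 9, 59]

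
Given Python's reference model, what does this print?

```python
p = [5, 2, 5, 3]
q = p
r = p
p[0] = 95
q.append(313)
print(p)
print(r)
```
[95, 2, 5, 3, 313]
[95, 2, 5, 3, 313]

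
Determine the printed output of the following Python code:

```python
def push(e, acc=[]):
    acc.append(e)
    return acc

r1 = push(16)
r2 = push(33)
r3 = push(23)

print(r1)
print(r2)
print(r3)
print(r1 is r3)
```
[16, 33, 23]
[16, 33, 23]
[16, 33, 23]
True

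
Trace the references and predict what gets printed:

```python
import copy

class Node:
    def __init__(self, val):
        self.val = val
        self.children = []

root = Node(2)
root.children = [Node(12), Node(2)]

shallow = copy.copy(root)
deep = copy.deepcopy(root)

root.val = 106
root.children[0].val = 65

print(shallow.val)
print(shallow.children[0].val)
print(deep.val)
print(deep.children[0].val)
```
2
65
2
12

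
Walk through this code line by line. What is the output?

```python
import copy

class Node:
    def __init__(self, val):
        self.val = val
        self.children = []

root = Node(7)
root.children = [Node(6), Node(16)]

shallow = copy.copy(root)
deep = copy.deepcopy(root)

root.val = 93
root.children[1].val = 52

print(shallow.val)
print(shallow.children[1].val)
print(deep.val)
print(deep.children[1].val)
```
7
52
7
16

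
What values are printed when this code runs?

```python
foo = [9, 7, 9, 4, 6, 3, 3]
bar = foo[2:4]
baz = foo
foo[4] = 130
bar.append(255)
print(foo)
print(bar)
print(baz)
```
[9, 7, 9, 4, 130, 3, 3]
[9, 4, 255]
[9, 7, 9, 4, 130, 3, 3]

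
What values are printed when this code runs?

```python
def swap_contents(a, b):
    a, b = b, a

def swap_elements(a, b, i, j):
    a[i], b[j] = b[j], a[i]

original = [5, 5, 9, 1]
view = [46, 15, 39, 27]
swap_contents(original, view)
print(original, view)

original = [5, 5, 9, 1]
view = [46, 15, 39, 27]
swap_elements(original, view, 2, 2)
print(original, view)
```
[5, 5, 9, 1] [46, 15, 39, 27]
[5, 5, 39, 1] [46, 15, 9, 27]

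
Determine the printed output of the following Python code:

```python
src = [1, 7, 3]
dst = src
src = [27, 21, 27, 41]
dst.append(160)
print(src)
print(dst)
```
[27, 21, 27, 41]
[1, 7, 3, 160]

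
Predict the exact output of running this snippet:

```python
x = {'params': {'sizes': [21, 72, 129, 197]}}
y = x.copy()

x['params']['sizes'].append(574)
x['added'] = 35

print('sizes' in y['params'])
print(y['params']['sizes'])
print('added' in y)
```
True
[21, 72, 129, 197, 574]
False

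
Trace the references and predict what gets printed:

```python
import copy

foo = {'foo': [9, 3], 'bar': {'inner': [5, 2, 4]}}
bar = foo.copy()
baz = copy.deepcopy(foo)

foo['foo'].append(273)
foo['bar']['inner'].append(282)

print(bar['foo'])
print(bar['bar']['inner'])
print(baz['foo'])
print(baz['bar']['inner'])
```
[9, 3, 273]
[5, 2, 4, 282]
[9, 3]
[5, 2, 4]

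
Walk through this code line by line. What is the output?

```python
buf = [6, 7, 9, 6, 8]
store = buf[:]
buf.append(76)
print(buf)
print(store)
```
[6, 7, 9, 6, 8, 76]
[6, 7, 9, 6, 8]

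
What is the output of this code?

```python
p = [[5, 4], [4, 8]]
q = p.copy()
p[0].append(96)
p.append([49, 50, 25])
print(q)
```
[[5, 4, 96], [4, 8]]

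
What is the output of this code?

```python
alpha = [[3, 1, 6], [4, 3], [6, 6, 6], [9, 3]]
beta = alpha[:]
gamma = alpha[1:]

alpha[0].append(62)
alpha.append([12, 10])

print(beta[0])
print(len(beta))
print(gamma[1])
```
[3, 1, 6, 62]
4
[6, 6, 6]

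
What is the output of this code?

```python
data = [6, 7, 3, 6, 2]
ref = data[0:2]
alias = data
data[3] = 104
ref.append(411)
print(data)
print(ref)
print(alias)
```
[6, 7, 3, 104, 2]
[6, 7, 411]
[6, 7, 3, 104, 2]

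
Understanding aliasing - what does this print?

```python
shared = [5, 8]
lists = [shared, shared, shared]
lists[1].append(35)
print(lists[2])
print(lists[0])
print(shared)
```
[5, 8, 35]
[5, 8, 35]
[5, 8, 35]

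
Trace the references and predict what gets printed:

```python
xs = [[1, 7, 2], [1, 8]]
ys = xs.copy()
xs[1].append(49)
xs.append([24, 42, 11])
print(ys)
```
[[1, 7, 2], [1, 8, 49]]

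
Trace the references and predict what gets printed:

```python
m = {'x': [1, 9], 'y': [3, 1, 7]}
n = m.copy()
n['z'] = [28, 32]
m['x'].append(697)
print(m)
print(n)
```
{'x': [1, 9, 697], 'y': [3, 1, 7]}
{'x': [1, 9, 697], 'y': [3, 1, 7], 'z': [28, 32]}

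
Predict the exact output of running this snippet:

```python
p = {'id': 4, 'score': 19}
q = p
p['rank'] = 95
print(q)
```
{'id': 4, 'score': 19, 'rank': 95}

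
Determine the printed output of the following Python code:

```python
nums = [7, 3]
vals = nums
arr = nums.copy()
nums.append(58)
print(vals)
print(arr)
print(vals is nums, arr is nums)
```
[7, 3, 58]
[7, 3]
True False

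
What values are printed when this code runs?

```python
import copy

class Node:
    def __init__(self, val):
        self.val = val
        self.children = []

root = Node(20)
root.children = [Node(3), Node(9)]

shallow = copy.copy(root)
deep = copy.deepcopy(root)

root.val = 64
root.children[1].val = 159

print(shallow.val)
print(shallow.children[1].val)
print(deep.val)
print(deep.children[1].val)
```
20
159
20
9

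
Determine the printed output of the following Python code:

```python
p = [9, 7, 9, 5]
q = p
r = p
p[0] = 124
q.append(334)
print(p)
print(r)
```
[124, 7, 9, 5, 334]
[124, 7, 9, 5, 334]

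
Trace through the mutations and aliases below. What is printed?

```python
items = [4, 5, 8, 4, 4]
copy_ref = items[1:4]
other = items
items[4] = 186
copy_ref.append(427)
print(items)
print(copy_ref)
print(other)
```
[4, 5, 8, 4, 186]
[5, 8, 4, 427]
[4, 5, 8, 4, 186]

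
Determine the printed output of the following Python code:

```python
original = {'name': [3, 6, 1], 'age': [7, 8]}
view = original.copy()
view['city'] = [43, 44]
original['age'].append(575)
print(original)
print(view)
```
{'name': [3, 6, 1], 'age': [7, 8, 575]}
{'name': [3, 6, 1], 'age': [7, 8, 575], 'city': [43, 44]}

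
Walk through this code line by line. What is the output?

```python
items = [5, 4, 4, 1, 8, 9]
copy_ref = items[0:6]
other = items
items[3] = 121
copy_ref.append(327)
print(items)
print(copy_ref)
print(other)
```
[5, 4, 4, 121, 8, 9]
[5, 4, 4, 1, 8, 9, 327]
[5, 4, 4, 121, 8, 9]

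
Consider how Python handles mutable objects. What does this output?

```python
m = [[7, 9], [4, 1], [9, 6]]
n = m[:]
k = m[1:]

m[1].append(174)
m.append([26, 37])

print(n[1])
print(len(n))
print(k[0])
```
[4, 1, 174]
3
[4, 1, 174]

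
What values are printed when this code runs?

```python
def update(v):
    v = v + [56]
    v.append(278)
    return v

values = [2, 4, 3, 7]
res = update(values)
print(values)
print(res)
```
[2, 4, 3, 7]
[2, 4, 3, 7, 56, 278]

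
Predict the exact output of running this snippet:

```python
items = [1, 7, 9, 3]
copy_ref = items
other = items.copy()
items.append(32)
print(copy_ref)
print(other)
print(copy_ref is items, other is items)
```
[1, 7, 9, 3, 32]
[1, 7, 9, 3]
True False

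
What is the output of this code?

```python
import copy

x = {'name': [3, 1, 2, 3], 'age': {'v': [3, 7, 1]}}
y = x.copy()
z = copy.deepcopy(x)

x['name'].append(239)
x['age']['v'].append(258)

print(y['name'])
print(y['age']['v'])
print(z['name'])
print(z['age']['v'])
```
[3, 1, 2, 3, 239]
[3, 7, 1, 258]
[3, 1, 2, 3]
[3, 7, 1]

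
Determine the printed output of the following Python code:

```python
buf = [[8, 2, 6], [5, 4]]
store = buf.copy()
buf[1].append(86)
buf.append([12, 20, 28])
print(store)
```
[[8, 2, 6], [5, 4, 86]]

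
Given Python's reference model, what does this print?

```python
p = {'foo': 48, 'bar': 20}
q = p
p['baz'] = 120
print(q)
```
{'foo': 48, 'bar': 20, 'baz': 120}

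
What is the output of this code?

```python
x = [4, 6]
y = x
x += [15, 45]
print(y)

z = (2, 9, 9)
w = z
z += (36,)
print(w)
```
[4, 6, 15, 45]
(2, 9, 9)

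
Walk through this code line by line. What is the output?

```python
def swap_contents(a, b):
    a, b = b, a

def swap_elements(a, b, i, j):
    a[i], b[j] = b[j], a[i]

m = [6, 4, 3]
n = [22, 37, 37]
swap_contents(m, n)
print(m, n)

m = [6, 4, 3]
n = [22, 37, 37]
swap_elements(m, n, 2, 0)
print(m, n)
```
[6, 4, 3] [22, 37, 37]
[6, 4, 22] [3, 37, 37]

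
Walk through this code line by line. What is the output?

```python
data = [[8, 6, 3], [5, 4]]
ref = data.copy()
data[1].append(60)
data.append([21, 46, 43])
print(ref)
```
[[8, 6, 3], [5, 4, 60]]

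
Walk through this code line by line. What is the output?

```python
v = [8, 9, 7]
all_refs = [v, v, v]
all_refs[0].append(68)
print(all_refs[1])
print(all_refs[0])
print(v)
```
[8, 9, 7, 68]
[8, 9, 7, 68]
[8, 9, 7, 68]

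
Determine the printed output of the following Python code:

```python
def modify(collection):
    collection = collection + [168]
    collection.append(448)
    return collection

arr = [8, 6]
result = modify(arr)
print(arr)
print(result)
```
[8, 6]
[8, 6, 168, 448]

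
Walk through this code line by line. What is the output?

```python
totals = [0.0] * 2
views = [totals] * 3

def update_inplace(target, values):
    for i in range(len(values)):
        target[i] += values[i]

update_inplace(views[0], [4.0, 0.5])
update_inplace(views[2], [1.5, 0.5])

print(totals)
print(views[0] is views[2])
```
[5.5, 1.0]
True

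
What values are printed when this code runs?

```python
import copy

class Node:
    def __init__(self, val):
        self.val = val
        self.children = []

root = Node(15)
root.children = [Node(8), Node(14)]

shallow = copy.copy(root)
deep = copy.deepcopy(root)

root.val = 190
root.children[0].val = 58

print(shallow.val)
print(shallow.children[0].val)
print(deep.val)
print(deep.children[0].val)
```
15
58
15
8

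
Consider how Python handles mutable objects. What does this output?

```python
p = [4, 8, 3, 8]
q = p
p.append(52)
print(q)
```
[4, 8, 3, 8, 52]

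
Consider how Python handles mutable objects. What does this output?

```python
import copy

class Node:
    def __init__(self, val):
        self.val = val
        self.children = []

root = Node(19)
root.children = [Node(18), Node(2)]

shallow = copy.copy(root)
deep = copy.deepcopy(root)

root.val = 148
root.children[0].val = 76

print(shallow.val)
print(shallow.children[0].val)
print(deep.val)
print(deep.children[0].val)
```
19
76
19
18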